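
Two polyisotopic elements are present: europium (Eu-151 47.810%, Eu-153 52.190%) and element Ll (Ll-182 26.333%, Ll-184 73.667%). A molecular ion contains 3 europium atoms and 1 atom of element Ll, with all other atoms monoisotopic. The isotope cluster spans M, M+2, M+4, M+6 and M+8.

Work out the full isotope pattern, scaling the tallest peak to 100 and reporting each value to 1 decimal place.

7.9 : 47.7 : 100.0 : 88.7 : 28.6

Europium pattern (n=3): 0.10928391 : 0.3578871 : 0.39067407 : 0.14215492
Element Ll pattern (n=1): 0.26333 : 0.73667
Convolve the two distributions (both contribute in 2-u steps):
  M: 0.10928391×0.26333 = 0.028778
  M+2: 0.10928391×0.73667 + 0.3578871×0.26333 = 0.174749
  M+4: 0.3578871×0.73667 + 0.39067407×0.26333 = 0.366521
  M+6: 0.39067407×0.73667 + 0.14215492×0.26333 = 0.325232
  M+8: 0.14215492×0.73667 = 0.104721
Scale to base peak (0.366521) = 100: 7.9 : 47.7 : 100.0 : 88.7 : 28.6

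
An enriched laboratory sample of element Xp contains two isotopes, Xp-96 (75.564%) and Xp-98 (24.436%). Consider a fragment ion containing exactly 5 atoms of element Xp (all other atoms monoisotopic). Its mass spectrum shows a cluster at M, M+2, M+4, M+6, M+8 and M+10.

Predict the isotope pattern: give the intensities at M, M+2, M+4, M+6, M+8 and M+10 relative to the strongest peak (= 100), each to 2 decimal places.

Each Xp atom is independently Xp-96 (p = 0.75564) or Xp-98 (q = 0.24436); the cluster is the binomial expansion (p + q)^5.
P(M) = 0.75564^5 = 0.246363
P(M+2) = 5 × 0.75564^4 × 0.24436^1 = 0.398345
P(M+4) = 10 × 0.75564^3 × 0.24436^2 = 0.257635
P(M+6) = 10 × 0.75564^2 × 0.24436^3 = 0.083314
P(M+8) = 5 × 0.75564^1 × 0.24436^4 = 0.013471
P(M+10) = 0.24436^5 = 0.000871
The M+2 peak is largest (0.398345); scaling to 100 gives 61.85 : 100.00 : 64.68 : 20.92 : 3.38 : 0.22.

61.85 : 100.00 : 64.68 : 20.92 : 3.38 : 0.22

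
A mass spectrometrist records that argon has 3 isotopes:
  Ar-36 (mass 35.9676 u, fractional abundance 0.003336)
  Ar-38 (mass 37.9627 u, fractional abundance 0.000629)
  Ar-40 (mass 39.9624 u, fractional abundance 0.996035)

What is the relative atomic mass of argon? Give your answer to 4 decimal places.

39.9478 u

Weight each isotope mass by its fractional abundance: 0.003336 × 35.9676 + 0.000629 × 37.9627 + 0.996035 × 39.9624
= 0.11999 + 0.02388 + 39.80395 = 39.94782 u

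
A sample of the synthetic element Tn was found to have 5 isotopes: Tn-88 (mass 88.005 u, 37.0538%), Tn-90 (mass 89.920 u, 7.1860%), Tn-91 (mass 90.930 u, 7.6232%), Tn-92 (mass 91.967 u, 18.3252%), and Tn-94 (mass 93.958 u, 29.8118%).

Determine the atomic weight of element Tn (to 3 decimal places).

90.866 u

Ar = Σ fᵢ·mᵢ = 0.370538 × 88.005 + 0.071860 × 89.920 + 0.076232 × 90.930 + 0.183252 × 91.967 + 0.298118 × 93.958
= 32.6092 + 6.4617 + 6.9318 + 16.8531 + 28.0106 = 90.8664 u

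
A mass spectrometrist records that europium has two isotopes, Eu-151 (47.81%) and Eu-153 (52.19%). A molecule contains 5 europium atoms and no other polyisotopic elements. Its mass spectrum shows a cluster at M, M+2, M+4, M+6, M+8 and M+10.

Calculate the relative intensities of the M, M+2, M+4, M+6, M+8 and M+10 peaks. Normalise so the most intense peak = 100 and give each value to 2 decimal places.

Expanding (0.4781 + 0.5219)^5:
P(M) = 0.4781^5 = 0.024980
P(M+2) = 5 × 0.4781^4 × 0.5219^1 = 0.136343
P(M+4) = 10 × 0.4781^3 × 0.5219^2 = 0.297667
P(M+6) = 10 × 0.4781^2 × 0.5219^3 = 0.324937
P(M+8) = 5 × 0.4781^1 × 0.5219^4 = 0.177353
P(M+10) = 0.5219^5 = 0.038720
The M+6 peak is largest (0.324937); scaling to 100 gives 7.69 : 41.96 : 91.61 : 100.00 : 54.58 : 11.92.

7.69 : 41.96 : 91.61 : 100.00 : 54.58 : 11.92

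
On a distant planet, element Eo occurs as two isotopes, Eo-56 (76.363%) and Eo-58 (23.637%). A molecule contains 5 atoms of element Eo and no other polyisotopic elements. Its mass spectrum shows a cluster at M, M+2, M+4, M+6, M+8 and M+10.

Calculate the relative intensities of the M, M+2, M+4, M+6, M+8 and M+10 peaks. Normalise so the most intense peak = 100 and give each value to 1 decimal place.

The 5 Eo atoms are independent, so intensities follow the terms of (0.76363 + 0.23637)^5.
P(M) = 0.76363^5 = 0.259666
P(M+2) = 5 × 0.76363^4 × 0.23637^1 = 0.401878
P(M+4) = 10 × 0.76363^3 × 0.23637^2 = 0.248790
P(M+6) = 10 × 0.76363^2 × 0.23637^3 = 0.077009
P(M+8) = 5 × 0.76363^1 × 0.23637^4 = 0.011919
P(M+10) = 0.23637^5 = 0.000738
The M+2 peak is largest (0.401878); scaling to 100 gives 64.6 : 100.0 : 61.9 : 19.2 : 3.0 : 0.2.

64.6 : 100.0 : 61.9 : 19.2 : 3.0 : 0.2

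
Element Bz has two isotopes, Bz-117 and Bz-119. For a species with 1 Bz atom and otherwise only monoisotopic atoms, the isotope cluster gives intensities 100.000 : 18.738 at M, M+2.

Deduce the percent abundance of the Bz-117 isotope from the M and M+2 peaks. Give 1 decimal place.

If p is the fraction of Bz that is Bz-117, then I(M+2)/I(M) = [C(1,1)·p^0·(1−p)] / p^1 = 1·(1−p)/p = 18.738/100.000 = 0.1874
(1−p)/p = 0.1874/1 = 0.1874  ⇒  p = 1/(1 + 0.1874) = 0.8422
Bz-117: 84.2%, Bz-119: 15.8%.

84.2%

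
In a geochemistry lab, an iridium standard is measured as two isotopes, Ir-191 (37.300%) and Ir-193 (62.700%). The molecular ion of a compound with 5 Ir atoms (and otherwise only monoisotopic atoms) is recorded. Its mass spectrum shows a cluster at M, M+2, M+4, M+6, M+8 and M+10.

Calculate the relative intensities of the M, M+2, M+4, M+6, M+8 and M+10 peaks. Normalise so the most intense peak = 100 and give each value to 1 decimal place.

Each Ir atom is independently Ir-191 (p = 0.37300) or Ir-193 (q = 0.62700); the cluster is the binomial expansion (p + q)^5.
P(M) = 0.37300^5 = 0.007220
P(M+2) = 5 × 0.37300^4 × 0.62700^1 = 0.060684
P(M+4) = 10 × 0.37300^3 × 0.62700^2 = 0.204015
P(M+6) = 10 × 0.37300^2 × 0.62700^3 = 0.342942
P(M+8) = 5 × 0.37300^1 × 0.62700^4 = 0.288237
P(M+10) = 0.62700^5 = 0.096903
The M+6 peak is largest (0.342942); scaling to 100 gives 2.1 : 17.7 : 59.5 : 100.0 : 84.0 : 28.3.

2.1 : 17.7 : 59.5 : 100.0 : 84.0 : 28.3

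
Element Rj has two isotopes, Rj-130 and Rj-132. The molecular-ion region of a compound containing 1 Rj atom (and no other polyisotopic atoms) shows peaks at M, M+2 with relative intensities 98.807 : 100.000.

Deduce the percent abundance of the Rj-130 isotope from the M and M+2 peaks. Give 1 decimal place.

Write p for the Rj-130 fraction. I(M+2)/I(M) = [C(1,1)·p^0·(1−p)] / p^1 = 1·(1−p)/p = 100.000/98.807 = 1.0121
(1−p)/p = 1.0121/1 = 1.0121  ⇒  p = 1/(1 + 1.0121) = 0.4970
Rj-130: 49.7%, Rj-132: 50.3%.

49.7%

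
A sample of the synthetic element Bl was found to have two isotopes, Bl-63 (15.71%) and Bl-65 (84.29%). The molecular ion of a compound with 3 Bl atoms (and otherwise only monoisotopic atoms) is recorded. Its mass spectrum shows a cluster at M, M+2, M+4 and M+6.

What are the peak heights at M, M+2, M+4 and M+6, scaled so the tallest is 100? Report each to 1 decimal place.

0.6 : 10.4 : 55.9 : 100.0

The 3 Bl atoms are independent, so intensities follow the terms of (0.1571 + 0.8429)^3.
P(M) = 0.1571^3 = 0.003877
P(M+2) = 3 × 0.1571^2 × 0.8429^1 = 0.062409
P(M+4) = 3 × 0.1571^1 × 0.8429^2 = 0.334849
P(M+6) = 0.8429^3 = 0.598864
The M+6 peak is largest (0.598864); scaling to 100 gives 0.6 : 10.4 : 55.9 : 100.0.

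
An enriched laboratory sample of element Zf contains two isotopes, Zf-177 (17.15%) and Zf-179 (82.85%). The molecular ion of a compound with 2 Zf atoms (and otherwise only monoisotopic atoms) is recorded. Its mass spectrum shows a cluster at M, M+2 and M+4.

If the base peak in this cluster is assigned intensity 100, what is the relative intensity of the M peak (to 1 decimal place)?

Binomial terms of (0.1715 + 0.8285)^2: M 0.0294, M+2 0.2842, M+4 0.6864 → M+4 is the base peak.
P(M+4) = C(2,2) × 0.1715^0 × 0.8285^2 = 1 × 1.0000 × 0.68641225 = 0.686412 (base)
P(M) = C(2,0) × 0.1715^2 × 0.8285^0 = 1 × 0.02941225 × 1.0000 = 0.029412
Relative intensity = 0.029412 / 0.686412 × 100 = 4.3

4.3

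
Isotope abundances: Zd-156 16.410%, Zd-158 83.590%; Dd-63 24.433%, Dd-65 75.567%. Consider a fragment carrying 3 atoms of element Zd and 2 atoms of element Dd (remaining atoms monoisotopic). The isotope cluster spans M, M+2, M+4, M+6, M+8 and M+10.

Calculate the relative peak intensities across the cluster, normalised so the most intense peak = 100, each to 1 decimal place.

Element Zd pattern (n=3): 0.00441902 : 0.06752938 : 0.34398419 : 0.58406741
Element Dd pattern (n=2): 0.05969715 : 0.3692657 : 0.57103715
Convolve the two distributions (both contribute in 2-u steps):
  M: 0.00441902×0.05969715 = 0.000264
  M+2: 0.00441902×0.3692657 + 0.06752938×0.05969715 = 0.005663
  M+4: 0.00441902×0.57103715 + 0.06752938×0.3692657 + 0.34398419×0.05969715 = 0.047995
  M+6: 0.06752938×0.57103715 + 0.34398419×0.3692657 + 0.58406741×0.05969715 = 0.200451
  M+8: 0.34398419×0.57103715 + 0.58406741×0.3692657 = 0.412104
  M+10: 0.58406741×0.57103715 = 0.333524
Scale to base peak (0.412104) = 100: 0.1 : 1.4 : 11.6 : 48.6 : 100.0 : 80.9

0.1 : 1.4 : 11.6 : 48.6 : 100.0 : 80.9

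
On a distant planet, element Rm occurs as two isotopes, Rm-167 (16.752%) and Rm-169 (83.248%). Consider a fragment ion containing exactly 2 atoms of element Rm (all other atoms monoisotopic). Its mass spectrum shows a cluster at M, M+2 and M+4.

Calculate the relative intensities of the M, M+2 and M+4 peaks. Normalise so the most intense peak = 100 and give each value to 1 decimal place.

4.0 : 40.2 : 100.0

Expanding (0.16752 + 0.83248)^2:
P(M) = 0.16752^2 = 0.028063
P(M+2) = 2 × 0.16752^1 × 0.83248^1 = 0.278914
P(M+4) = 0.83248^2 = 0.693023
The M+4 peak is largest (0.693023); scaling to 100 gives 4.0 : 40.2 : 100.0.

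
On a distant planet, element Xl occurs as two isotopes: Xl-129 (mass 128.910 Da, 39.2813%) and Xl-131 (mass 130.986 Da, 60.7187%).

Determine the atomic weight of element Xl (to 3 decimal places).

130.171 Da

The abundance-weighted mean is 0.392813 × 128.910 + 0.607187 × 130.986
= 50.6375 + 79.5330 = 130.1705 Da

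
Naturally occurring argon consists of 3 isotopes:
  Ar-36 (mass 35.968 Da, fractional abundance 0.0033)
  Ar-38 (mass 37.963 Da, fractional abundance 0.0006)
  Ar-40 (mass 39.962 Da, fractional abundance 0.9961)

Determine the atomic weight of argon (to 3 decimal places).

39.948 Da

Weight each isotope mass by its fractional abundance: 0.0033 × 35.968 + 0.0006 × 37.963 + 0.9961 × 39.962
= 0.1187 + 0.0228 + 39.8061 = 39.9476 Da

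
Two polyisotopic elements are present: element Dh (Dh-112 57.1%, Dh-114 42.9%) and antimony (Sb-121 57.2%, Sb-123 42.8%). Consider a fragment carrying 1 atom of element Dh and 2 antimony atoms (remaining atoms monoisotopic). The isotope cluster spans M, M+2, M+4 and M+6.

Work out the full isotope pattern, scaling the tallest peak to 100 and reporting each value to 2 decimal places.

44.49 : 100.00 : 74.93 : 18.71

Element Dh pattern (n=1): 0.5710 : 0.4290
Antimony pattern (n=2): 0.327184 : 0.489632 : 0.183184
Convolve the two distributions (both contribute in 2-u steps):
  M: 0.5710×0.327184 = 0.186822
  M+2: 0.5710×0.489632 + 0.4290×0.327184 = 0.419942
  M+4: 0.5710×0.183184 + 0.4290×0.489632 = 0.314650
  M+6: 0.4290×0.183184 = 0.078586
Scale to base peak (0.419942) = 100: 44.49 : 100.00 : 74.93 : 18.71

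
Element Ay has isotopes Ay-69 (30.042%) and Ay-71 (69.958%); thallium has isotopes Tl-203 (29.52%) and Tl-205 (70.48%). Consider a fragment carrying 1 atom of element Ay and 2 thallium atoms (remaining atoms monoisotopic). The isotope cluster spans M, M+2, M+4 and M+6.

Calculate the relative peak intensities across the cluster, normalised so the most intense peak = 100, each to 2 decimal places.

Element Ay pattern (n=1): 0.30042 : 0.69958
Thallium pattern (n=2): 0.08714304 : 0.41611392 : 0.49674304
Convolve the two distributions (both contribute in 2-u steps):
  M: 0.30042×0.08714304 = 0.026180
  M+2: 0.30042×0.41611392 + 0.69958×0.08714304 = 0.185972
  M+4: 0.30042×0.49674304 + 0.69958×0.41611392 = 0.440337
  M+6: 0.69958×0.49674304 = 0.347511
Scale to base peak (0.440337) = 100: 5.95 : 42.23 : 100.00 : 78.92

5.95 : 42.23 : 100.00 : 78.92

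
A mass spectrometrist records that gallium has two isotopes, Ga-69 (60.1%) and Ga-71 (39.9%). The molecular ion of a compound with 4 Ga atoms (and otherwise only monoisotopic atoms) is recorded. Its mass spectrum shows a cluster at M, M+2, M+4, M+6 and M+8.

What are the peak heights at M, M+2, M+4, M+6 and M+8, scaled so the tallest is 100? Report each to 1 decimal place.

The 4 Ga atoms are independent, so intensities follow the terms of (0.601 + 0.399)^4.
P(M) = 0.601^4 = 0.130466
P(M+2) = 4 × 0.601^3 × 0.399^1 = 0.346463
P(M+4) = 6 × 0.601^2 × 0.399^2 = 0.345021
P(M+6) = 4 × 0.601^1 × 0.399^3 = 0.152705
P(M+8) = 0.399^4 = 0.025345
The M+2 peak is largest (0.346463); scaling to 100 gives 37.7 : 100.0 : 99.6 : 44.1 : 7.3.

37.7 : 100.0 : 99.6 : 44.1 : 7.3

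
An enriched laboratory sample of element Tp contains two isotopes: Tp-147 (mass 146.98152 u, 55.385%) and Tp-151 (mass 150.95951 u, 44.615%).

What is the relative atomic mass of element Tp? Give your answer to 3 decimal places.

148.756 u

Average mass = Σ (abundance × isotope mass) = 0.55385 × 146.98152 + 0.44615 × 150.95951
= 81.405715 + 67.350585 = 148.756300 u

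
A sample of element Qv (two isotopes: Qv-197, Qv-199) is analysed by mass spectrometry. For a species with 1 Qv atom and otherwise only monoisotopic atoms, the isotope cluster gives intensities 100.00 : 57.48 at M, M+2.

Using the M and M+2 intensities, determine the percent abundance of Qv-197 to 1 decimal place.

Let p = fractional abundance of Qv-197. I(M+2)/I(M) = [C(1,1)·p^0·(1−p)] / p^1 = 1·(1−p)/p = 57.48/100.00 = 0.5748
(1−p)/p = 0.5748/1 = 0.5748  ⇒  p = 1/(1 + 0.5748) = 0.6350
Qv-197: 63.5%, Qv-199: 36.5%.

63.5%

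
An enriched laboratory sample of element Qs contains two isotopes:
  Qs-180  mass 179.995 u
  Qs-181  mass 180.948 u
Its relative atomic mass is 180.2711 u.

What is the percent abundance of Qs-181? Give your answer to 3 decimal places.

With x = fraction of Qs-180 (so Qs-181 is 1 − x):
179.995·x + 180.948·(1 − x) = 180.2711
(179.995 − 180.948)·x = 180.2711 − 180.948
x = -0.6769 / -0.953 = 0.71028 → 71.028% Qs-180, 28.972% Qs-181.

28.972%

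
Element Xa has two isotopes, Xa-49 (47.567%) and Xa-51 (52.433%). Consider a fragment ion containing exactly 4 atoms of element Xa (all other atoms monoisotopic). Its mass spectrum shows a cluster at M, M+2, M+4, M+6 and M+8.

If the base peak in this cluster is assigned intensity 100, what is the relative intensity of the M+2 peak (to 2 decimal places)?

Binomial terms of (0.47567 + 0.52433)^4: M 0.0512, M+2 0.2257, M+4 0.3732, M+6 0.2743, M+8 0.0756 → M+4 is the base peak.
P(M+4) = C(4,2) × 0.47567^2 × 0.52433^2 = 6 × 0.22626195 × 0.27492195 = 0.373226 (base)
P(M+2) = C(4,1) × 0.47567^3 × 0.52433^1 = 4 × 0.10762602 × 0.52433 = 0.225726
Relative intensity = 0.225726 / 0.373226 × 100 = 60.48

60.48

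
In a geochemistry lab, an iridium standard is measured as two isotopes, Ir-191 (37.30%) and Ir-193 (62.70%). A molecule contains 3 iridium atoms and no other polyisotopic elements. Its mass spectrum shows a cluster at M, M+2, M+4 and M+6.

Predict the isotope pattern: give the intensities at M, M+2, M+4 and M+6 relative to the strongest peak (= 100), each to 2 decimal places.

11.80 : 59.49 : 100.00 : 56.03

Each Ir atom is independently Ir-191 (p = 0.3730) or Ir-193 (q = 0.6270); the cluster is the binomial expansion (p + q)^3.
P(M) = 0.3730^3 = 0.051895
P(M+2) = 3 × 0.3730^2 × 0.6270^1 = 0.261702
P(M+4) = 3 × 0.3730^1 × 0.6270^2 = 0.439911
P(M+6) = 0.6270^3 = 0.246492
The M+4 peak is largest (0.439911); scaling to 100 gives 11.80 : 59.49 : 100.00 : 56.03.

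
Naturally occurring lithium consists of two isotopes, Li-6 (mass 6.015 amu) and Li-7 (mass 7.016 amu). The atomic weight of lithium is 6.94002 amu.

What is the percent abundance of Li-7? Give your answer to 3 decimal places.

Writing the weighted mean with unknown fraction x of Li-6:
6.015·x + 7.016·(1 − x) = 6.94002
(6.015 − 7.016)·x = 6.94002 − 7.016
x = -0.07598 / -1.001 = 0.07590 → 7.590% Li-6, 92.410% Li-7.

92.410%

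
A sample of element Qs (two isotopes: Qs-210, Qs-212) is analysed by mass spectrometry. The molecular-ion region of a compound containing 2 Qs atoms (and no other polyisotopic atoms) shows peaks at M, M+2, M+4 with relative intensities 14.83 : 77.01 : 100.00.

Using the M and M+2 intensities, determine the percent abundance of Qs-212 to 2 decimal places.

72.19%

Let p = fractional abundance of Qs-210. I(M+2)/I(M) = [C(2,1)·p^1·(1−p)] / p^2 = 2·(1−p)/p = 77.01/14.83 = 5.1929
(1−p)/p = 5.1929/2 = 2.5964  ⇒  p = 1/(1 + 2.5964) = 0.2781
Qs-210: 27.81%, Qs-212: 72.19%.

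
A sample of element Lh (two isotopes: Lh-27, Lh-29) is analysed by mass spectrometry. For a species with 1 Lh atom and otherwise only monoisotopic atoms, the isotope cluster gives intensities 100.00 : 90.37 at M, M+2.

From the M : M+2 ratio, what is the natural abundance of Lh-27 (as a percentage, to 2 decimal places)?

Write p for the Lh-27 fraction. I(M+2)/I(M) = [C(1,1)·p^0·(1−p)] / p^1 = 1·(1−p)/p = 90.37/100.00 = 0.9037
(1−p)/p = 0.9037/1 = 0.9037  ⇒  p = 1/(1 + 0.9037) = 0.5253
Lh-27: 52.53%, Lh-29: 47.47%.

52.53%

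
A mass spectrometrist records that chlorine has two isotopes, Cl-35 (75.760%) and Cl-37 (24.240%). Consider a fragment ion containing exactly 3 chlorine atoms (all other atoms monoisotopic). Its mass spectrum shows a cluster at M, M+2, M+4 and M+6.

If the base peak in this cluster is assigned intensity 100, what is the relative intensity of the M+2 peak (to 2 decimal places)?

95.99

Binomial terms of (0.75760 + 0.24240)^3: M 0.4348, M+2 0.4174, M+4 0.1335, M+6 0.0142 → M is the base peak.
P(M) = C(3,0) × 0.75760^3 × 0.24240^0 = 1 × 0.4348304 × 1.0000 = 0.434830 (base)
P(M+2) = C(3,1) × 0.75760^2 × 0.24240^1 = 3 × 0.57395776 × 0.2424 = 0.417382
Relative intensity = 0.417382 / 0.434830 × 100 = 95.99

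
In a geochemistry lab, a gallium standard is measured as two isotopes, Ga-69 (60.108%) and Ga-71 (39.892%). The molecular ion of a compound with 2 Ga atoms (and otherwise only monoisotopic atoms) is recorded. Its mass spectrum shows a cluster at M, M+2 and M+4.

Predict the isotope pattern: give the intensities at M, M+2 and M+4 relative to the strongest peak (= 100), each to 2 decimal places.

Each Ga atom is independently Ga-69 (p = 0.60108) or Ga-71 (q = 0.39892); the cluster is the binomial expansion (p + q)^2.
P(M) = 0.60108^2 = 0.361297
P(M+2) = 2 × 0.60108^1 × 0.39892^1 = 0.479566
P(M+4) = 0.39892^2 = 0.159137
The M+2 peak is largest (0.479566); scaling to 100 gives 75.34 : 100.00 : 33.18.

75.34 : 100.00 : 33.18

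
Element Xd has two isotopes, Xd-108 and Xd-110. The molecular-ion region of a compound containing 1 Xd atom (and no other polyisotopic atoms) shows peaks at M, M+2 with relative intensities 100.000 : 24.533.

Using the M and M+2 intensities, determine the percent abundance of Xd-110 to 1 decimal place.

Let p = fractional abundance of Xd-108. I(M+2)/I(M) = [C(1,1)·p^0·(1−p)] / p^1 = 1·(1−p)/p = 24.533/100.000 = 0.2453
(1−p)/p = 0.2453/1 = 0.2453  ⇒  p = 1/(1 + 0.2453) = 0.8030
Xd-108: 80.3%, Xd-110: 19.7%.

19.7%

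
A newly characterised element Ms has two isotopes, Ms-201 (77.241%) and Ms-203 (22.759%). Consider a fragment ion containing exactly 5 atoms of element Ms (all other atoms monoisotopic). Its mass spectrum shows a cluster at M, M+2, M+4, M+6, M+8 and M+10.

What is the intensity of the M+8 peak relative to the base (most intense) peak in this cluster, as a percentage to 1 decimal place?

Binomial terms of (0.77241 + 0.22759)^5: M 0.2749, M+2 0.4051, M+4 0.2387, M+6 0.0703, M+8 0.0104, M+10 0.0006 → M+2 is the base peak.
P(M+2) = C(5,1) × 0.77241^4 × 0.22759^1 = 5 × 0.35595209 × 0.22759 = 0.405056 (base)
P(M+8) = C(5,4) × 0.77241^1 × 0.22759^4 = 5 × 0.77241 × 0.00268295 = 0.010362
Relative intensity = 0.010362 / 0.405056 × 100 = 2.6

2.6%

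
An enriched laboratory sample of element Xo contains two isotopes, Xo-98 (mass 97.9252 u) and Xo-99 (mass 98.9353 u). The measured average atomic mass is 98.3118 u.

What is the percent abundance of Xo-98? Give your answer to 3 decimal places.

61.727%

With x = fraction of Xo-98 (so Xo-99 is 1 − x):
97.9252·x + 98.9353·(1 − x) = 98.3118
(97.9252 − 98.9353)·x = 98.3118 − 98.9353
x = -0.6235 / -1.0101 = 0.61727 → 61.727% Xo-98, 38.273% Xo-99.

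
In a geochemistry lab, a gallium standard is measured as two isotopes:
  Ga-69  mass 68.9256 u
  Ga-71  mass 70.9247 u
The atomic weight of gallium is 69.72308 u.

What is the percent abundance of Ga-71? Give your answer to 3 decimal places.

39.892%

Let x be the fractional abundance of Ga-69; then Ga-71 has abundance 1 − x.
68.9256·x + 70.9247·(1 − x) = 69.72308
(68.9256 − 70.9247)·x = 69.72308 − 70.9247
x = -1.20162 / -1.9991 = 0.60108 → 60.108% Ga-69, 39.892% Ga-71.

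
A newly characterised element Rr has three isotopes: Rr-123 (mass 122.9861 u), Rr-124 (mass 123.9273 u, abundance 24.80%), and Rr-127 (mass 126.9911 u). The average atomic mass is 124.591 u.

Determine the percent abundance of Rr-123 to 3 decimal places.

40.956%

The remaining 75.20% is split between Rr-123 (fraction x) and Rr-127 (fraction 0.7520 − x).
Substituting: 122.9861x + 126.9911(0.7520 − x) = 93.8570296
(122.9861 − 126.9911)x = -1.6402776  ⇒  x = 0.40956, y = 0.34244
Rr-123: 40.956%, Rr-127: 34.244%.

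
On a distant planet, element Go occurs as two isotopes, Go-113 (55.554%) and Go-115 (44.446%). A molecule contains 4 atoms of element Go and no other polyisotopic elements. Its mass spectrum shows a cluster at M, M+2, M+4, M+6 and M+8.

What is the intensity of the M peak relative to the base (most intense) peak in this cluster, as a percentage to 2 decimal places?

Binomial terms of (0.55554 + 0.44446)^4: M 0.0952, M+2 0.3048, M+4 0.3658, M+6 0.1951, M+8 0.0390 → M+4 is the base peak.
P(M+4) = C(4,2) × 0.55554^2 × 0.44446^2 = 6 × 0.30862469 × 0.19754469 = 0.365803 (base)
P(M) = C(4,0) × 0.55554^4 × 0.44446^0 = 1 × 0.0952492 × 1.0000 = 0.095249
Relative intensity = 0.095249 / 0.365803 × 100 = 26.04

26.04%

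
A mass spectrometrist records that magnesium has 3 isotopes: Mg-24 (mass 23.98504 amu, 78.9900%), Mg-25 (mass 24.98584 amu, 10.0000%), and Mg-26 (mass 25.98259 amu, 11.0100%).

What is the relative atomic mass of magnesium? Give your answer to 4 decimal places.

24.3051 amu

Average mass = Σ (abundance × isotope mass) = 0.789900 × 23.98504 + 0.100000 × 24.98584 + 0.110100 × 25.98259
= 18.945783 + 2.498584 + 2.860683 = 24.305050 amu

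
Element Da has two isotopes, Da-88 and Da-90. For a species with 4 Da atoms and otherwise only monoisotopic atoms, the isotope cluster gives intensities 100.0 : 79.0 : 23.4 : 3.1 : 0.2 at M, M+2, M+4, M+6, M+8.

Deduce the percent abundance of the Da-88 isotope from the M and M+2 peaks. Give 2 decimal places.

Write p for the Da-88 fraction. I(M+2)/I(M) = [C(4,1)·p^3·(1−p)] / p^4 = 4·(1−p)/p = 79.0/100.0 = 0.7900
(1−p)/p = 0.7900/4 = 0.1975  ⇒  p = 1/(1 + 0.1975) = 0.8351
Da-88: 83.51%, Da-90: 16.49%.

83.51%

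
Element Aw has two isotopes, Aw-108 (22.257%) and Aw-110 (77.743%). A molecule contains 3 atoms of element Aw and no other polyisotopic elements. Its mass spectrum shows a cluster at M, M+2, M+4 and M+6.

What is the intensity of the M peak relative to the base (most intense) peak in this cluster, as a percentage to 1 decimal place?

2.3%

Term probabilities: M 0.0110, M+2 0.1155, M+4 0.4036, M+6 0.4699. Base peak = M+6.
P(M+6) = C(3,3) × 0.22257^0 × 0.77743^3 = 1 × 1.0000 × 0.46987667 = 0.469877 (base)
P(M) = C(3,0) × 0.22257^3 × 0.77743^0 = 1 × 0.01102554 × 1.0000 = 0.011026
Relative intensity = 0.011026 / 0.469877 × 100 = 2.3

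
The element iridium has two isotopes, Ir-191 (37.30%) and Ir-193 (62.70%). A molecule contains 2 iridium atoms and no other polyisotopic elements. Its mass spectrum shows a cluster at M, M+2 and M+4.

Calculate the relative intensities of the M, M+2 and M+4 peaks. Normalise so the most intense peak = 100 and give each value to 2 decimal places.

The 2 Ir atoms are independent, so intensities follow the terms of (0.3730 + 0.6270)^2.
P(M) = 0.3730^2 = 0.139129
P(M+2) = 2 × 0.3730^1 × 0.6270^1 = 0.467742
P(M+4) = 0.6270^2 = 0.393129
The M+2 peak is largest (0.467742); scaling to 100 gives 29.74 : 100.00 : 84.05.

29.74 : 100.00 : 84.05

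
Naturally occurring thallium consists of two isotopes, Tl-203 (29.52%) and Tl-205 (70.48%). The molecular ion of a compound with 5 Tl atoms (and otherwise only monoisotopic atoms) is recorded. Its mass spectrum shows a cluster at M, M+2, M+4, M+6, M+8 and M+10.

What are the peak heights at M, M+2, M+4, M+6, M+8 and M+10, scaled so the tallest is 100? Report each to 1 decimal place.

0.6 : 7.3 : 35.1 : 83.8 : 100.0 : 47.8

Expanding (0.2952 + 0.7048)^5:
P(M) = 0.2952^5 = 0.002242
P(M+2) = 5 × 0.2952^4 × 0.7048^1 = 0.026761
P(M+4) = 10 × 0.2952^3 × 0.7048^2 = 0.127785
P(M+6) = 10 × 0.2952^2 × 0.7048^3 = 0.305092
P(M+8) = 5 × 0.2952^1 × 0.7048^4 = 0.364208
P(M+10) = 0.7048^5 = 0.173912
The M+8 peak is largest (0.364208); scaling to 100 gives 0.6 : 7.3 : 35.1 : 83.8 : 100.0 : 47.8.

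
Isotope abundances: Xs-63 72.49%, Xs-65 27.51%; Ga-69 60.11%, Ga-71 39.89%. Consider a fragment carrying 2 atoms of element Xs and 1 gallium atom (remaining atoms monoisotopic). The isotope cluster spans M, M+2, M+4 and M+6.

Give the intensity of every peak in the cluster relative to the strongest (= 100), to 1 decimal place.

Element Xs pattern (n=2): 0.52548001 : 0.39883998 : 0.07568001
Gallium pattern (n=1): 0.6011 : 0.3989
Convolve the two distributions (both contribute in 2-u steps):
  M: 0.52548001×0.6011 = 0.315866
  M+2: 0.52548001×0.3989 + 0.39883998×0.6011 = 0.449357
  M+4: 0.39883998×0.3989 + 0.07568001×0.6011 = 0.204589
  M+6: 0.07568001×0.3989 = 0.030189
Scale to base peak (0.449357) = 100: 70.3 : 100.0 : 45.5 : 6.7

70.3 : 100.0 : 45.5 : 6.7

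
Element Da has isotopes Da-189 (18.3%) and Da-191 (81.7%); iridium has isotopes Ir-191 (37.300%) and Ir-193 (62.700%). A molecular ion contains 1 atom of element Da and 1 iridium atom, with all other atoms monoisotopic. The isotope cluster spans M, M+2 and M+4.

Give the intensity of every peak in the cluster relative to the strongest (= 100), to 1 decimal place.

13.3 : 81.9 : 100.0

Element Da pattern (n=1): 0.1830 : 0.8170
Iridium pattern (n=1): 0.3730 : 0.6270
Convolve the two distributions (both contribute in 2-u steps):
  M: 0.1830×0.3730 = 0.068259
  M+2: 0.1830×0.6270 + 0.8170×0.3730 = 0.419482
  M+4: 0.8170×0.6270 = 0.512259
Scale to base peak (0.512259) = 100: 13.3 : 81.9 : 100.0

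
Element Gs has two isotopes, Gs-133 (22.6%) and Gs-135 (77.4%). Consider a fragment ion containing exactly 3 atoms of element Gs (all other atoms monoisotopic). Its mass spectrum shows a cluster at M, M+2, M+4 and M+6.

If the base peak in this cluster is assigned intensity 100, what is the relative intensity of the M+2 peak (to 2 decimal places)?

25.58

(0.226 + 0.774)^3 gives M 0.0115, M+2 0.1186, M+4 0.4062, M+6 0.4637; the largest is M+6.
P(M+6) = C(3,3) × 0.226^0 × 0.774^3 = 1 × 1.0000 × 0.46368482 = 0.463685 (base)
P(M+2) = C(3,1) × 0.226^2 × 0.774^1 = 3 × 0.051076 × 0.7740 = 0.118598
Relative intensity = 0.118598 / 0.463685 × 100 = 25.58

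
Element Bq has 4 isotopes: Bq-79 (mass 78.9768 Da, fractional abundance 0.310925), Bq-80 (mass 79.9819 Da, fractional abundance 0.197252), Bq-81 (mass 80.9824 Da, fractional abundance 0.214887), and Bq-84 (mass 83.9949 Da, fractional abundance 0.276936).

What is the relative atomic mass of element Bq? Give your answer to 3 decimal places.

The abundance-weighted mean is 0.310925 × 78.9768 + 0.197252 × 79.9819 + 0.214887 × 80.9824 + 0.276936 × 83.9949
= 24.55586 + 15.77659 + 17.40206 + 23.26121 = 80.99572 Da

80.996 Da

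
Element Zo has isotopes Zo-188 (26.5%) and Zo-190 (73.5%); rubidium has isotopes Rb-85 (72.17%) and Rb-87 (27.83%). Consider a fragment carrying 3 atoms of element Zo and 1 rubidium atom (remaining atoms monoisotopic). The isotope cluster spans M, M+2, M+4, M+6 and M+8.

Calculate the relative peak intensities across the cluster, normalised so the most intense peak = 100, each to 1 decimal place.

Element Zo pattern (n=3): 0.01860963 : 0.15484613 : 0.42947887 : 0.39706537
Rubidium pattern (n=1): 0.7217 : 0.2783
Convolve the two distributions (both contribute in 2-u steps):
  M: 0.01860963×0.7217 = 0.013431
  M+2: 0.01860963×0.2783 + 0.15484613×0.7217 = 0.116932
  M+4: 0.15484613×0.2783 + 0.42947887×0.7217 = 0.353049
  M+6: 0.42947887×0.2783 + 0.39706537×0.7217 = 0.406086
  M+8: 0.39706537×0.2783 = 0.110503
Scale to base peak (0.406086) = 100: 3.3 : 28.8 : 86.9 : 100.0 : 27.2

3.3 : 28.8 : 86.9 : 100.0 : 27.2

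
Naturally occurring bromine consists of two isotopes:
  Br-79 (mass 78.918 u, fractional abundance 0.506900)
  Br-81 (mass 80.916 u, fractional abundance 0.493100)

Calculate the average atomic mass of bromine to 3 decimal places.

79.903 u

Average mass = Σ (abundance × isotope mass) = 0.506900 × 78.918 + 0.493100 × 80.916
= 40.0035 + 39.8997 = 79.9032 u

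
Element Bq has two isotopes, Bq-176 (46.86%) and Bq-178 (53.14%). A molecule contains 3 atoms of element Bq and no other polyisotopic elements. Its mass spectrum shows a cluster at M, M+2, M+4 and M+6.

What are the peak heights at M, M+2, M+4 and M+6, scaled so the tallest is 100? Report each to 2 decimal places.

Expanding (0.4686 + 0.5314)^3:
P(M) = 0.4686^3 = 0.102898
P(M+2) = 3 × 0.4686^2 × 0.5314^1 = 0.350064
P(M+4) = 3 × 0.4686^1 × 0.5314^2 = 0.396978
P(M+6) = 0.5314^3 = 0.150060
The M+4 peak is largest (0.396978); scaling to 100 gives 25.92 : 88.18 : 100.00 : 37.80.

25.92 : 88.18 : 100.00 : 37.80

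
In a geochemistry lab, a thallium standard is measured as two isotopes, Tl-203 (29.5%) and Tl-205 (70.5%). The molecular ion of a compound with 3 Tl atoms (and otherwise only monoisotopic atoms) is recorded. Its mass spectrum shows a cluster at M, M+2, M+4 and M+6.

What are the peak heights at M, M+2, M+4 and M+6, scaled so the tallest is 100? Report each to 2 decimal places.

Each Tl atom is independently Tl-203 (p = 0.295) or Tl-205 (q = 0.705); the cluster is the binomial expansion (p + q)^3.
P(M) = 0.295^3 = 0.025672
P(M+2) = 3 × 0.295^2 × 0.705^1 = 0.184058
P(M+4) = 3 × 0.295^1 × 0.705^2 = 0.439867
P(M+6) = 0.705^3 = 0.350403
The M+4 peak is largest (0.439867); scaling to 100 gives 5.84 : 41.84 : 100.00 : 79.66.

5.84 : 41.84 : 100.00 : 79.66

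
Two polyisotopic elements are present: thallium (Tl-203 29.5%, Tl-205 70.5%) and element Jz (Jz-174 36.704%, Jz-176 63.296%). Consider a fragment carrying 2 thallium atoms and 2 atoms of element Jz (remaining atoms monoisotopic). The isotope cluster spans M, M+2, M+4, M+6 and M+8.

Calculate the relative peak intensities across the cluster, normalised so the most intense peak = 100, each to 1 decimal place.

2.9 : 24.3 : 74.2 : 100.0 : 50.1

Thallium pattern (n=2): 0.087025 : 0.41595 : 0.497025
Element Jz pattern (n=2): 0.13471836 : 0.46464328 : 0.40063836
Convolve the two distributions (both contribute in 2-u steps):
  M: 0.087025×0.13471836 = 0.011724
  M+2: 0.087025×0.46464328 + 0.41595×0.13471836 = 0.096472
  M+4: 0.087025×0.40063836 + 0.41595×0.46464328 + 0.497025×0.13471836 = 0.295092
  M+6: 0.41595×0.40063836 + 0.497025×0.46464328 = 0.397585
  M+8: 0.497025×0.40063836 = 0.199127
Scale to base peak (0.397585) = 100: 2.9 : 24.3 : 74.2 : 100.0 : 50.1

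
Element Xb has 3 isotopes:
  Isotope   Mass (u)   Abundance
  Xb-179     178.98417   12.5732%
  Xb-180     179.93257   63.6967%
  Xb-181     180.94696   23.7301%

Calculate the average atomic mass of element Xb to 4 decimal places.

The abundance-weighted mean is 0.125732 × 178.98417 + 0.636967 × 179.93257 + 0.237301 × 180.94696
= 22.504038 + 114.611109 + 42.938895 = 180.054042 u

180.0540 u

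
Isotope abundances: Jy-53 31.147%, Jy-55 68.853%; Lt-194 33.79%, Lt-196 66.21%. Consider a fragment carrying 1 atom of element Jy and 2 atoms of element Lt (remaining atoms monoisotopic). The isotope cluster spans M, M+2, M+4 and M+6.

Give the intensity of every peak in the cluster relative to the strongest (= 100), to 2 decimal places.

Element Jy pattern (n=1): 0.31147 : 0.68853
Element Lt pattern (n=2): 0.11417641 : 0.44744718 : 0.43837641
Convolve the two distributions (both contribute in 2-u steps):
  M: 0.31147×0.11417641 = 0.035563
  M+2: 0.31147×0.44744718 + 0.68853×0.11417641 = 0.217980
  M+4: 0.31147×0.43837641 + 0.68853×0.44744718 = 0.444622
  M+6: 0.68853×0.43837641 = 0.301835
Scale to base peak (0.444622) = 100: 8.00 : 49.03 : 100.00 : 67.89

8.00 : 49.03 : 100.00 : 67.89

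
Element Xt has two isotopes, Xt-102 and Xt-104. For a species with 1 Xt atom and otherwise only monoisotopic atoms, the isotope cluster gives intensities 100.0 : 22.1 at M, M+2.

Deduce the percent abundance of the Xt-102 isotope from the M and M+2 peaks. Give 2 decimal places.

Let p = fractional abundance of Xt-102. I(M+2)/I(M) = [C(1,1)·p^0·(1−p)] / p^1 = 1·(1−p)/p = 22.1/100.0 = 0.2210
(1−p)/p = 0.2210/1 = 0.2210  ⇒  p = 1/(1 + 0.2210) = 0.8190
Xt-102: 81.90%, Xt-104: 18.10%.

81.90%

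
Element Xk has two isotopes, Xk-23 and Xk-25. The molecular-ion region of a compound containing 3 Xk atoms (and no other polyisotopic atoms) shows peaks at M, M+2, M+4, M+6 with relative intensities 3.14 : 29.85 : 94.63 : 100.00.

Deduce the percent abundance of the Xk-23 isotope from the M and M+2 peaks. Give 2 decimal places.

23.99%

Let p = fractional abundance of Xk-23. I(M+2)/I(M) = [C(3,1)·p^2·(1−p)] / p^3 = 3·(1−p)/p = 29.85/3.14 = 9.5064
(1−p)/p = 9.5064/3 = 3.1688  ⇒  p = 1/(1 + 3.1688) = 0.2399
Xk-23: 23.99%, Xk-25: 76.01%.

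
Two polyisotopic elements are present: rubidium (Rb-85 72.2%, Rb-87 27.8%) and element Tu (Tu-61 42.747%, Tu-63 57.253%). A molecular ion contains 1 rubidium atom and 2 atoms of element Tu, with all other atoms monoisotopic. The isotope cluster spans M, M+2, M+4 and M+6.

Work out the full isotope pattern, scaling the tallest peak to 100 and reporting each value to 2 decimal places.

32.64 : 100.00 : 92.22 : 22.54

Rubidium pattern (n=1): 0.7220 : 0.2780
Element Tu pattern (n=2): 0.1827306 : 0.4894788 : 0.3277906
Convolve the two distributions (both contribute in 2-u steps):
  M: 0.7220×0.1827306 = 0.131931
  M+2: 0.7220×0.4894788 + 0.2780×0.1827306 = 0.404203
  M+4: 0.7220×0.3277906 + 0.2780×0.4894788 = 0.372740
  M+6: 0.2780×0.3277906 = 0.091126
Scale to base peak (0.404203) = 100: 32.64 : 100.00 : 92.22 : 22.54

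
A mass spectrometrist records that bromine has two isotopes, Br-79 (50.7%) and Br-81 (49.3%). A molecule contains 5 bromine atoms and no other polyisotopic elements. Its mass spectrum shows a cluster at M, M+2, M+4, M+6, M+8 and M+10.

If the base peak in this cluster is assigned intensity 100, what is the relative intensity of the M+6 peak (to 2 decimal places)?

Binomial terms of (0.507 + 0.493)^5: M 0.0335, M+2 0.1629, M+4 0.3168, M+6 0.3080, M+8 0.1497, M+10 0.0291 → M+4 is the base peak.
P(M+4) = C(5,2) × 0.507^3 × 0.493^2 = 10 × 0.13032384 × 0.243049 = 0.316751 (base)
P(M+6) = C(5,3) × 0.507^2 × 0.493^3 = 10 × 0.257049 × 0.11982316 = 0.308004
Relative intensity = 0.308004 / 0.316751 × 100 = 97.24

97.24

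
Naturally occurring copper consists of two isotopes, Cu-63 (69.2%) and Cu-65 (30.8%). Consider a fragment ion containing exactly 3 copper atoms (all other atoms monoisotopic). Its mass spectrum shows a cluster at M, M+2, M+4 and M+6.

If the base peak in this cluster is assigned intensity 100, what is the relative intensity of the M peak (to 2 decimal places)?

(0.692 + 0.308)^3 gives M 0.3314, M+2 0.4425, M+4 0.1969, M+6 0.0292; the largest is M+2.
P(M+2) = C(3,1) × 0.692^2 × 0.308^1 = 3 × 0.478864 × 0.3080 = 0.442470 (base)
P(M) = C(3,0) × 0.692^3 × 0.308^0 = 1 × 0.33137389 × 1.0000 = 0.331374
Relative intensity = 0.331374 / 0.442470 × 100 = 74.89

74.89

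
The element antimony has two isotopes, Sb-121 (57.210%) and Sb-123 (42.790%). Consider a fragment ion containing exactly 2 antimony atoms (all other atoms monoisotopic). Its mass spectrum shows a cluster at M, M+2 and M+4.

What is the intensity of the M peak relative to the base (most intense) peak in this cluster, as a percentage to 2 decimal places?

66.85%

(0.57210 + 0.42790)^2 gives M 0.3273, M+2 0.4896, M+4 0.1831; the largest is M+2.
P(M+2) = C(2,1) × 0.57210^1 × 0.42790^1 = 2 × 0.5721 × 0.4279 = 0.489603 (base)
P(M) = C(2,0) × 0.57210^2 × 0.42790^0 = 1 × 0.32729841 × 1.0000 = 0.327298
Relative intensity = 0.327298 / 0.489603 × 100 = 66.85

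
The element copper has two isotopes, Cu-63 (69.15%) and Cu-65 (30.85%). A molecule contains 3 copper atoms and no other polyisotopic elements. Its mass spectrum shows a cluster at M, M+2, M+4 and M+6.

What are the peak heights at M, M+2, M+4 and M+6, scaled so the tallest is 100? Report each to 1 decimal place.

Each Cu atom is independently Cu-63 (p = 0.6915) or Cu-65 (q = 0.3085); the cluster is the binomial expansion (p + q)^3.
P(M) = 0.6915^3 = 0.330656
P(M+2) = 3 × 0.6915^2 × 0.3085^1 = 0.442548
P(M+4) = 3 × 0.6915^1 × 0.3085^2 = 0.197435
P(M+6) = 0.3085^3 = 0.029361
The M+2 peak is largest (0.442548); scaling to 100 gives 74.7 : 100.0 : 44.6 : 6.6.

74.7 : 100.0 : 44.6 : 6.6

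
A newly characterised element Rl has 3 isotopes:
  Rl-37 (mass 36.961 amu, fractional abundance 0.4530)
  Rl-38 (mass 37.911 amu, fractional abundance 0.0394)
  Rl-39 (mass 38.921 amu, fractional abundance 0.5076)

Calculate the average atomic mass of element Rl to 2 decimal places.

37.99 amu

Average mass = Σ (abundance × isotope mass) = 0.4530 × 36.961 + 0.0394 × 37.911 + 0.5076 × 38.921
= 16.7433 + 1.4937 + 19.7563 = 37.9933 amu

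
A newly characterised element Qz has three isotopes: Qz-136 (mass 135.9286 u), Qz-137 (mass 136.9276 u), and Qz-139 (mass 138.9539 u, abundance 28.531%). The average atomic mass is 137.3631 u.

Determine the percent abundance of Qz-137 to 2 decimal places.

57.19%

The remaining 71.469% is split between Qz-136 (fraction x) and Qz-137 (fraction 0.71469 − x).
Substituting: 135.9286x + 136.9276(0.71469 − x) = 97.718162791
(135.9286 − 136.9276)x = -0.142623653  ⇒  x = 0.14277, y = 0.57192
Qz-136: 14.28%, Qz-137: 57.19%.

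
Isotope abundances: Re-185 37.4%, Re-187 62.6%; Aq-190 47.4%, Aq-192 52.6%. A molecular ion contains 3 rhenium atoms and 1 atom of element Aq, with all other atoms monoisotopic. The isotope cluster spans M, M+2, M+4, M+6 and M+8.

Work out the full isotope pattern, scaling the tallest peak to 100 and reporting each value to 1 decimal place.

7.1 : 43.7 : 99.7 : 100.0 : 37.1

Rhenium pattern (n=3): 0.05231362 : 0.26268713 : 0.43968487 : 0.24531438
Element Aq pattern (n=1): 0.4740 : 0.5260
Convolve the two distributions (both contribute in 2-u steps):
  M: 0.05231362×0.4740 = 0.024797
  M+2: 0.05231362×0.5260 + 0.26268713×0.4740 = 0.152031
  M+4: 0.26268713×0.5260 + 0.43968487×0.4740 = 0.346584
  M+6: 0.43968487×0.5260 + 0.24531438×0.4740 = 0.347553
  M+8: 0.24531438×0.5260 = 0.129035
Scale to base peak (0.347553) = 100: 7.1 : 43.7 : 99.7 : 100.0 : 37.1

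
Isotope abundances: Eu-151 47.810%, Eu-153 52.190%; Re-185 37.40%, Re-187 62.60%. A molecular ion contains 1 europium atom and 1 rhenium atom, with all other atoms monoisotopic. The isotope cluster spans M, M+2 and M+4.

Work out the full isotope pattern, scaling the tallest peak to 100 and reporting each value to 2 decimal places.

36.16 : 100.00 : 66.07

Europium pattern (n=1): 0.4781 : 0.5219
Rhenium pattern (n=1): 0.3740 : 0.6260
Convolve the two distributions (both contribute in 2-u steps):
  M: 0.4781×0.3740 = 0.178809
  M+2: 0.4781×0.6260 + 0.5219×0.3740 = 0.494481
  M+4: 0.5219×0.6260 = 0.326709
Scale to base peak (0.494481) = 100: 36.16 : 100.00 : 66.07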